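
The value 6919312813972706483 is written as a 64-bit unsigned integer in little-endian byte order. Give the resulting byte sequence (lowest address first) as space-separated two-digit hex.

B3 D4 A6 1E 58 56 06 60

6919312813972706483 in hexadecimal, padded to 64 bits, is 0x600656581EA6D4B3.
Split into bytes (most-significant first): 60 06 56 58 1E A6 D4 B3.
Little-endian stores the least-significant byte at the lowest address.
So at ascending addresses the bytes are B3 D4 A6 1E 58 56 06 60.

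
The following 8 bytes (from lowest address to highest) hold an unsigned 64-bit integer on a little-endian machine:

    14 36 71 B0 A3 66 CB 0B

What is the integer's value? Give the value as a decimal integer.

In little-endian order the low byte comes first in memory.
Reassemble most-significant byte first: 0B CB 66 A3 B0 71 36 14 → 0x0BCB66A3B0713614.
0x0BCB66A3B0713614 = 849885807915382292.

849885807915382292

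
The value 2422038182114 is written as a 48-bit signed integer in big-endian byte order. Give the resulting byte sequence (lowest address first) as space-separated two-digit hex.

02 33 EC B9 B8 E2

2422038182114 in hexadecimal, padded to 48 bits, is 0x0233ECB9B8E2.
Split into bytes (most-significant first): 02 33 EC B9 B8 E2.
In big-endian order the high byte comes first in memory.
So the memory order matches the most-significant-first order: 02 33 EC B9 B8 E2.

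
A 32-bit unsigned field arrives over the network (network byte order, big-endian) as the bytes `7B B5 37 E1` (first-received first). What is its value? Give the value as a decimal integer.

2075473889

Big-endian: lowest address holds the most-significant byte.
The bytes are already most-significant first: 0x7BB537E1.
0x7BB537E1 = 2075473889.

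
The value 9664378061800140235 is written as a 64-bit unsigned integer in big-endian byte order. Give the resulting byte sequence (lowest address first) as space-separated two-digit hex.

86 1E C4 A4 A4 AC ED CB

9664378061800140235 in hexadecimal, padded to 64 bits, is 0x861EC4A4A4ACEDCB.
Split into bytes (most-significant first): 86 1E C4 A4 A4 AC ED CB.
In big-endian order the high byte comes first in memory.
So the memory order matches the most-significant-first order: 86 1E C4 A4 A4 AC ED CB.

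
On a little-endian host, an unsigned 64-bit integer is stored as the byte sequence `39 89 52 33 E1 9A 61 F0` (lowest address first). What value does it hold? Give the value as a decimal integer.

Little-endian: lowest address holds the least-significant byte.
Reassemble most-significant byte first: F0 61 9A E1 33 52 89 39 → 0xF0619AE133528939.
0xF0619AE133528939 = 17321295933863004473.

17321295933863004473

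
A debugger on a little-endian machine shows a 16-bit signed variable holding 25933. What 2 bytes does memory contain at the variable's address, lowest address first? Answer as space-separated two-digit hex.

4D 65

25933 in hexadecimal, padded to 16 bits, is 0x654D.
Split into bytes (most-significant first): 65 4D.
Little-endian stores the least-significant byte at the lowest address.
So at ascending addresses the bytes are 4D 65.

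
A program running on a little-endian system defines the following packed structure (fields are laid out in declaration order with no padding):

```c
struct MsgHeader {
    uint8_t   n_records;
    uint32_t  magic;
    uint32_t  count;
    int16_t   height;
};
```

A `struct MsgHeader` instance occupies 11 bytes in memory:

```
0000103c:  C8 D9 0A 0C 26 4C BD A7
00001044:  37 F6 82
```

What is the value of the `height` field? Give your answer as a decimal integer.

-32010

`height` follows `n_records` (1 B), `magic` (4 B), `count` (4 B), so it starts at offset 1 + 4 + 4 = 9 and occupies 2 bytes.
Bytes at offsets 9..10: F6 82.
In little-endian order the low byte comes first in memory.
Reassemble most-significant byte first: 82 F6 → 0x82F6.
Top bit is set, so as a signed 16-bit value this is 0x82F6 − 2^16 = -32010.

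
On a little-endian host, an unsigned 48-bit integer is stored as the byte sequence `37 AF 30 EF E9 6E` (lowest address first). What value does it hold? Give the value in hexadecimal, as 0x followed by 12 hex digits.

0x6EE9EF30AF37

Little-endian: lowest address holds the least-significant byte.
Reassemble most-significant byte first: 6E E9 EF 30 AF 37 → 0x6EE9EF30AF37.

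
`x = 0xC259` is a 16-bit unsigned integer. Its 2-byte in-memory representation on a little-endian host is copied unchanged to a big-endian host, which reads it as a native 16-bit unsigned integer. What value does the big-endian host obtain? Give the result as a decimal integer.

22978

Stored little-endian, the bytes at ascending addresses are 59 C2.
Read back as big-endian, the last byte is least significant, giving 0x59C2.
0x59C2 = 22978.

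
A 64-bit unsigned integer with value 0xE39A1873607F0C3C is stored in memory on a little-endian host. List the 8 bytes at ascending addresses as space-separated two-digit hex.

Split into bytes (most-significant first): E3 9A 18 73 60 7F 0C 3C.
Little-endian: lowest address holds the least-significant byte.
So at ascending addresses the bytes are 3C 0C 7F 60 73 18 9A E3.

3C 0C 7F 60 73 18 9A E3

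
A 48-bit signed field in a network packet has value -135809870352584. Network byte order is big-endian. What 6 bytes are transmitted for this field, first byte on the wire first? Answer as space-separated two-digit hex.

84 7B 4C EB AF 38

Two's complement of -135809870352584 in 48 bits: 135809870352584 = 0x7B84B31450C8; invert → 0x847B4CEBAF37; add 1 → 0x847B4CEBAF38.
Split into bytes (most-significant first): 84 7B 4C EB AF 38.
Big-endian stores the most-significant byte at the lowest address.
So the memory order matches the most-significant-first order: 84 7B 4C EB AF 38.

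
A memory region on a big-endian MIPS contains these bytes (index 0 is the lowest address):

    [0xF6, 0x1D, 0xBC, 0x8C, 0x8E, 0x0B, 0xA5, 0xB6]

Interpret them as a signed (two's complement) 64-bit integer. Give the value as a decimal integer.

Big-endian: lowest address holds the most-significant byte.
The bytes are already most-significant first: 0xF61DBC8C8E0BA5B6.
Top bit is set, so as a signed 64-bit value this is 0xF61DBC8C8E0BA5B6 − 2^64 = -712205854190099018.

-712205854190099018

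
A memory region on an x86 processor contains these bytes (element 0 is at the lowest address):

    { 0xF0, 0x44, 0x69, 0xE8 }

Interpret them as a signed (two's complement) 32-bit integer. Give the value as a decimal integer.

Little-endian stores the least-significant byte at the lowest address.
Reassemble most-significant byte first: E8 69 44 F0 → 0xE86944F0.
Top bit is set, so as a signed 32-bit value this is 0xE86944F0 − 2^32 = -395754256.

-395754256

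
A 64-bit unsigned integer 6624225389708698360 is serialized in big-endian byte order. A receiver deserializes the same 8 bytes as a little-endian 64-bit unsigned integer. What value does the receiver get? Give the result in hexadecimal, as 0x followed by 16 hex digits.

0xF8E2B531E5F9ED5B

6624225389708698360 in 64-bit hexadecimal is 0x5BEDF9E531B5E2F8.
Stored big-endian, the bytes at ascending addresses are 5B ED F9 E5 31 B5 E2 F8.
Read back as little-endian, the first byte is least significant, giving 0xF8E2B531E5F9ED5B.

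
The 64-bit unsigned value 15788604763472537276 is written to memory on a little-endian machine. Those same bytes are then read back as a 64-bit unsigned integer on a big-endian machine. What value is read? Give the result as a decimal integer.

15788604763472537276 in 64-bit hexadecimal is 0xDB1C646179D226BC.
Stored little-endian, the bytes at ascending addresses are BC 26 D2 79 61 64 1C DB.
Read back as big-endian, the last byte is least significant, giving 0xBC26D27961641CDB.
0xBC26D27961641CDB = 13557755147012283611.

13557755147012283611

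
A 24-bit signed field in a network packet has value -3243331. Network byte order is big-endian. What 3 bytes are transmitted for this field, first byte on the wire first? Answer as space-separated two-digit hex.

CE 82 BD

Two's complement of -3243331 in 24 bits: 3243331 = 0x317D43; invert → 0xCE82BC; add 1 → 0xCE82BD.
Split into bytes (most-significant first): CE 82 BD.
In big-endian order the high byte comes first in memory.
So the memory order matches the most-significant-first order: CE 82 BD.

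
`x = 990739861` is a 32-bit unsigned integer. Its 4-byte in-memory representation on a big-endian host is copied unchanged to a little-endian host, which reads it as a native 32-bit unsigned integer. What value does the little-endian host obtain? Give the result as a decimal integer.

2508000571

990739861 in 32-bit hexadecimal is 0x3B0D7D95.
Stored big-endian, the bytes at ascending addresses are 3B 0D 7D 95.
Read back as little-endian, the first byte is least significant, giving 0x957D0D3B.
0x957D0D3B = 2508000571.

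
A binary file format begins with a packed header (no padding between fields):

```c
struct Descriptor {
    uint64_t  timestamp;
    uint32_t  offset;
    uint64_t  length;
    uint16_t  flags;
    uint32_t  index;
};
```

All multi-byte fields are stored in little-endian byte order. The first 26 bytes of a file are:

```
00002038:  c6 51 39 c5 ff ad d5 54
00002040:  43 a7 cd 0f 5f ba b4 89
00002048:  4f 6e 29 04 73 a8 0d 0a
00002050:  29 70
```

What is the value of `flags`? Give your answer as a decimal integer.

43123

`flags` follows `timestamp` (8 B), `offset` (4 B), `length` (8 B), so it starts at offset 8 + 4 + 8 = 20 and occupies 2 bytes.
Bytes at offsets 20..21: 73 A8.
In little-endian order the low byte comes first in memory.
Reassemble most-significant byte first: A8 73 → 0xA873.
0xA873 = 43123.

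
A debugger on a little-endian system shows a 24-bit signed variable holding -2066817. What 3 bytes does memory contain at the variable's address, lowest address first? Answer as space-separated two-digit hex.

Two's complement of -2066817 in 24 bits: 2066817 = 0x1F8981; invert → 0xE0767E; add 1 → 0xE0767F.
Split into bytes (most-significant first): E0 76 7F.
In little-endian order the low byte comes first in memory.
So at ascending addresses the bytes are 7F 76 E0.

7F 76 E0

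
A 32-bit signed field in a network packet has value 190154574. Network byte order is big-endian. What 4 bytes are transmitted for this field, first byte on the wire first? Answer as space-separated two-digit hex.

190154574 in hexadecimal, padded to 32 bits, is 0x0B55874E.
Split into bytes (most-significant first): 0B 55 87 4E.
In big-endian order the high byte comes first in memory.
So the memory order matches the most-significant-first order: 0B 55 87 4E.

0B 55 87 4E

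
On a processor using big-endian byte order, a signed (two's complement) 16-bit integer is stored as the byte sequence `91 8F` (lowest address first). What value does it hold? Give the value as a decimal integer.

In big-endian order the high byte comes first in memory.
The bytes are already most-significant first: 0x918F.
Top bit is set, so as a signed 16-bit value this is 0x918F − 2^16 = -28273.

-28273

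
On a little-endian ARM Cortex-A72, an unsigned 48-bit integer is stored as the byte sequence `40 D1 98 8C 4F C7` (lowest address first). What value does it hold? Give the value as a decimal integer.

219144475169088

In little-endian order the low byte comes first in memory.
Reassemble most-significant byte first: C7 4F 8C 98 D1 40 → 0xC74F8C98D140.
0xC74F8C98D140 = 219144475169088.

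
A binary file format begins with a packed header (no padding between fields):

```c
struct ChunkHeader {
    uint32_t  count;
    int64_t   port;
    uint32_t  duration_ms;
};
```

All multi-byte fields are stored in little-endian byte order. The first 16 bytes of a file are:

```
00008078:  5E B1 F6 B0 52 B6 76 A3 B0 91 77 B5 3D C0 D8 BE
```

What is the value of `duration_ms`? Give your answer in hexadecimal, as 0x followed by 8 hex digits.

`duration_ms` follows `count` (4 B), `port` (8 B), so it starts at offset 4 + 8 = 12 and occupies 4 bytes.
Bytes at offsets 12..15: 3D C0 D8 BE.
In little-endian order the low byte comes first in memory.
Reassemble most-significant byte first: BE D8 C0 3D → 0xBED8C03D.

0xBED8C03D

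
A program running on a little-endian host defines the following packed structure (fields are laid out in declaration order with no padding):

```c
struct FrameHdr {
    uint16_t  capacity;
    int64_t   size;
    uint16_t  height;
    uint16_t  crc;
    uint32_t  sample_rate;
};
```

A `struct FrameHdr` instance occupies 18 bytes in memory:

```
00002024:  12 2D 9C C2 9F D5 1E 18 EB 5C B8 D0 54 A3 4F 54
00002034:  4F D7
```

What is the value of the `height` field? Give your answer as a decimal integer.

`height` follows `capacity` (2 B), `size` (8 B), so it starts at offset 2 + 8 = 10 and occupies 2 bytes.
Bytes at offsets 10..11: B8 D0.
Little-endian stores the least-significant byte at the lowest address.
Reassemble most-significant byte first: D0 B8 → 0xD0B8.
0xD0B8 = 53432.

53432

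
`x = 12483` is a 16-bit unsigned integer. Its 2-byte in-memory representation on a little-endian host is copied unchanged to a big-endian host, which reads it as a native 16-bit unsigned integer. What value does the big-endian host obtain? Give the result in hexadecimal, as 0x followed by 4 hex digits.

0xC330

12483 in 16-bit hexadecimal is 0x30C3.
Stored little-endian, the bytes at ascending addresses are C3 30.
Read back as big-endian, the last byte is least significant, giving 0xC330.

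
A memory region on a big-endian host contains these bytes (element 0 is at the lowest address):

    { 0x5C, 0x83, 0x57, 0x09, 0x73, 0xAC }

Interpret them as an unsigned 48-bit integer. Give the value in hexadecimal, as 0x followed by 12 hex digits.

0x5C83570973AC

In big-endian order the high byte comes first in memory.
The bytes are already most-significant first: 0x5C83570973AC.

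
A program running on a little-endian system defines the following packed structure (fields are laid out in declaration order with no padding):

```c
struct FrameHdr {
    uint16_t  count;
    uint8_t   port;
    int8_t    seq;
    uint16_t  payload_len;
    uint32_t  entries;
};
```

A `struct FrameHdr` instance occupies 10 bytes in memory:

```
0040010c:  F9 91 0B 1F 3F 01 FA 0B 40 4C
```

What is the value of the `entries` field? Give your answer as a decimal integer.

`entries` follows `count` (2 B), `port` (1 B), `seq` (1 B), `payload_len` (2 B), so it starts at offset 2 + 1 + 1 + 2 = 6 and occupies 4 bytes.
Bytes at offsets 6..9: FA 0B 40 4C.
In little-endian order the low byte comes first in memory.
Reassemble most-significant byte first: 4C 40 0B FA → 0x4C400BFA.
0x4C400BFA = 1279265786.

1279265786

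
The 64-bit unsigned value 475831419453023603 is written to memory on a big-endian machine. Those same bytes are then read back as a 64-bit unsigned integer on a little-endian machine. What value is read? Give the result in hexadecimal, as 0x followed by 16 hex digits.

0x73A577A9277E9A06

475831419453023603 in 64-bit hexadecimal is 0x069A7E27A977A573.
Stored big-endian, the bytes at ascending addresses are 06 9A 7E 27 A9 77 A5 73.
Read back as little-endian, the first byte is least significant, giving 0x73A577A9277E9A06.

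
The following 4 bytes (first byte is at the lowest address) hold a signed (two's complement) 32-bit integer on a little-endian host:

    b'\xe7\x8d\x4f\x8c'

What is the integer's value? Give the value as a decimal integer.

-1940943385

Little-endian stores the least-significant byte at the lowest address.
Reassemble most-significant byte first: 8C 4F 8D E7 → 0x8C4F8DE7.
Top bit is set, so as a signed 32-bit value this is 0x8C4F8DE7 − 2^32 = -1940943385.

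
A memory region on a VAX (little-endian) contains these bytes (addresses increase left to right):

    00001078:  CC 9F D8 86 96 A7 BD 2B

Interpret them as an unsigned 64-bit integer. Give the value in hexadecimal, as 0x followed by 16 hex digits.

Little-endian stores the least-significant byte at the lowest address.
Reassemble most-significant byte first: 2B BD A7 96 86 D8 9F CC → 0x2BBDA79686D89FCC.

0x2BBDA79686D89FCC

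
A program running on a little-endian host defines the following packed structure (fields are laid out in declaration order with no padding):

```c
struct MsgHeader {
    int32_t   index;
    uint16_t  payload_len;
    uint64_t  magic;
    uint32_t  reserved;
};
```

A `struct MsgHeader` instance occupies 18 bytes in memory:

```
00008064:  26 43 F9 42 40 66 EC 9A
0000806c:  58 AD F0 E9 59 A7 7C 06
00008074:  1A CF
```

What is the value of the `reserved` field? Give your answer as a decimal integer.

3474589308

`reserved` follows `index` (4 B), `payload_len` (2 B), `magic` (8 B), so it starts at offset 4 + 2 + 8 = 14 and occupies 4 bytes.
Bytes at offsets 14..17: 7C 06 1A CF.
In little-endian order the low byte comes first in memory.
Reassemble most-significant byte first: CF 1A 06 7C → 0xCF1A067C.
0xCF1A067C = 3474589308.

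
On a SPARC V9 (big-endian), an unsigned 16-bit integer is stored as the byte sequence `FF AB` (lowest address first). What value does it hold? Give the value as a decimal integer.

Big-endian stores the most-significant byte at the lowest address.
The bytes are already most-significant first: 0xFFAB.
0xFFAB = 65451.

65451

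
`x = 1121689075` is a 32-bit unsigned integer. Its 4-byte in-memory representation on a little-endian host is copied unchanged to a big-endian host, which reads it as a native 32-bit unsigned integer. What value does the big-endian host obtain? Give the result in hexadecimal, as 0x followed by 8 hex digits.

1121689075 in 32-bit hexadecimal is 0x42DB9DF3.
Stored little-endian, the bytes at ascending addresses are F3 9D DB 42.
Read back as big-endian, the last byte is least significant, giving 0xF39DDB42.

0xF39DDB42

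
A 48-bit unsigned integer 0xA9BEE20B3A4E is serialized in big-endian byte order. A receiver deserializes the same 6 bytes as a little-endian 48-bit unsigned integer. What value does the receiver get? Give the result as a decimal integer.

86011214479017

Stored big-endian, the bytes at ascending addresses are A9 BE E2 0B 3A 4E.
Read back as little-endian, the first byte is least significant, giving 0x4E3A0BE2BEA9.
0x4E3A0BE2BEA9 = 86011214479017.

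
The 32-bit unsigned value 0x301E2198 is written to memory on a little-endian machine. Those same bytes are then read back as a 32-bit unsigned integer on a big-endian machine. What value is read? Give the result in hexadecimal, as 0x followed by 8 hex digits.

0x98211E30

Stored little-endian, the bytes at ascending addresses are 98 21 1E 30.
Read back as big-endian, the last byte is least significant, giving 0x98211E30.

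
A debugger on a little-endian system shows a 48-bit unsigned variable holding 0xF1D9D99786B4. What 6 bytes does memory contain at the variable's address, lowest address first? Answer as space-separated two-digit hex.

Split into bytes (most-significant first): F1 D9 D9 97 86 B4.
In little-endian order the low byte comes first in memory.
So at ascending addresses the bytes are B4 86 97 D9 D9 F1.

B4 86 97 D9 D9 F1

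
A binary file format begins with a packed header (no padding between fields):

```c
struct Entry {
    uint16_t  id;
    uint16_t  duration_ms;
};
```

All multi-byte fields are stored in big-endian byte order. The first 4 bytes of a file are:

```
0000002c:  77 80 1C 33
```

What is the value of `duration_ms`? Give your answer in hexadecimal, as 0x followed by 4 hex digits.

0x1C33

`duration_ms` follows `id` (2 bytes), so it starts at byte offset 2 and occupies 2 bytes.
Bytes at offsets 2..3: 1C 33.
In big-endian order the high byte comes first in memory.
The bytes are already most-significant first: 0x1C33.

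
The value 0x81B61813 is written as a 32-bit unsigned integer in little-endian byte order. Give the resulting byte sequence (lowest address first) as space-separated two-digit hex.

Split into bytes (most-significant first): 81 B6 18 13.
Little-endian: lowest address holds the least-significant byte.
So at ascending addresses the bytes are 13 18 B6 81.

13 18 B6 81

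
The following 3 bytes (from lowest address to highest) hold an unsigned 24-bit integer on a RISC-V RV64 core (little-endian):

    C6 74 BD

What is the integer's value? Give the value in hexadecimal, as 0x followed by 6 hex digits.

Little-endian stores the least-significant byte at the lowest address.
Reassemble most-significant byte first: BD 74 C6 → 0xBD74C6.

0xBD74C6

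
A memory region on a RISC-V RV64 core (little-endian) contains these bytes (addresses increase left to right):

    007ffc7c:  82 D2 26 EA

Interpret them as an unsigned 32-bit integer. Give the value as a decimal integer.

In little-endian order the low byte comes first in memory.
Reassemble most-significant byte first: EA 26 D2 82 → 0xEA26D282.
0xEA26D282 = 3928412802.

3928412802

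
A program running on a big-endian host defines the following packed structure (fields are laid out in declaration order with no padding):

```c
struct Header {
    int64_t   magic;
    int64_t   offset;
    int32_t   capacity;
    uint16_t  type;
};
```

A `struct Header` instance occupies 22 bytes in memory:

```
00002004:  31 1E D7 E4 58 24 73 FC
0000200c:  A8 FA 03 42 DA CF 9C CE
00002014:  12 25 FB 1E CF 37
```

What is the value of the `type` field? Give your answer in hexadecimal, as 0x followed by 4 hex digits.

0xCF37

`type` follows `magic` (8 B), `offset` (8 B), `capacity` (4 B), so it starts at offset 8 + 8 + 4 = 20 and occupies 2 bytes.
Bytes at offsets 20..21: CF 37.
Big-endian: lowest address holds the most-significant byte.
The bytes are already most-significant first: 0xCF37.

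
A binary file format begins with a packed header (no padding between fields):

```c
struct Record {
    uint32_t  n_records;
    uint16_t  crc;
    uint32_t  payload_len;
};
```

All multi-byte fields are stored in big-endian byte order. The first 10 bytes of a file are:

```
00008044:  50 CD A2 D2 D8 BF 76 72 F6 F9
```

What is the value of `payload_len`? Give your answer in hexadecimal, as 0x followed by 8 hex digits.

`payload_len` follows `n_records` (4 B), `crc` (2 B), so it starts at offset 4 + 2 = 6 and occupies 4 bytes.
Bytes at offsets 6..9: 76 72 F6 F9.
Big-endian: lowest address holds the most-significant byte.
The bytes are already most-significant first: 0x7672F6F9.

0x7672F6F9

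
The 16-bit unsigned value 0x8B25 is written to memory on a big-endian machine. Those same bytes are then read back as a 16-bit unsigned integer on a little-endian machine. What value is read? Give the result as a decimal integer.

Stored big-endian, the bytes at ascending addresses are 8B 25.
Read back as little-endian, the first byte is least significant, giving 0x258B.
0x258B = 9611.

9611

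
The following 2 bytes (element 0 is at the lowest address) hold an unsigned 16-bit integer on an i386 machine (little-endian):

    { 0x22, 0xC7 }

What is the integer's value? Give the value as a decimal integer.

50978

Little-endian: lowest address holds the least-significant byte.
Reassemble most-significant byte first: C7 22 → 0xC722.
0xC722 = 50978.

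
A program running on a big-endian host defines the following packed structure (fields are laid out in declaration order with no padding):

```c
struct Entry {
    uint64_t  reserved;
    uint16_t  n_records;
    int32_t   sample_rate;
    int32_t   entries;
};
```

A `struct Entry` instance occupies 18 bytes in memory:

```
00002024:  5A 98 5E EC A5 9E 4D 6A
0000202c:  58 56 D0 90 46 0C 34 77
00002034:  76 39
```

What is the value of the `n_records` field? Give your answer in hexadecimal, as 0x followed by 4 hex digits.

`n_records` follows `reserved` (8 bytes), so it starts at byte offset 8 and occupies 2 bytes.
Bytes at offsets 8..9: 58 56.
In big-endian order the high byte comes first in memory.
The bytes are already most-significant first: 0x5856.

0x5856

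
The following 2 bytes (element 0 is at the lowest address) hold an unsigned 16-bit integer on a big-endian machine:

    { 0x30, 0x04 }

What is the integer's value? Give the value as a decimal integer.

12292

In big-endian order the high byte comes first in memory.
The bytes are already most-significant first: 0x3004.
0x3004 = 12292.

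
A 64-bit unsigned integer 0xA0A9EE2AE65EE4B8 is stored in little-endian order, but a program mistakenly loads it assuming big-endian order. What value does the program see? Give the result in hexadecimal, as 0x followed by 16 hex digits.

Stored little-endian, the bytes at ascending addresses are B8 E4 5E E6 2A EE A9 A0.
Read back as big-endian, the last byte is least significant, giving 0xB8E45EE62AEEA9A0.

0xB8E45EE62AEEA9A0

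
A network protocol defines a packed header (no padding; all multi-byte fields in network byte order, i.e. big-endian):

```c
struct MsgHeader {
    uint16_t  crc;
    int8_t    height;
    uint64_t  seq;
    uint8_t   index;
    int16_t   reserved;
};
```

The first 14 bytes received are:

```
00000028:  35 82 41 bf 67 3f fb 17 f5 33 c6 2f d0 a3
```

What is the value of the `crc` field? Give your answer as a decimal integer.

`crc` is the first field, at byte offset 0, occupying 2 bytes.
Bytes at offsets 0..1: 35 82.
In big-endian order the high byte comes first in memory.
The bytes are already most-significant first: 0x3582.
0x3582 = 13698.

13698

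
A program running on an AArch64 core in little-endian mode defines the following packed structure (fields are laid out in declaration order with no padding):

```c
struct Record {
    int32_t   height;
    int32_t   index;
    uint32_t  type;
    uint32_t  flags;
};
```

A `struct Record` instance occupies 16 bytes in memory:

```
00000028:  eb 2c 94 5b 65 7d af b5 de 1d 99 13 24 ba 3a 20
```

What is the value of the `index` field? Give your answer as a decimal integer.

`index` follows `height` (4 bytes), so it starts at byte offset 4 and occupies 4 bytes.
Bytes at offsets 4..7: 65 7D AF B5.
Little-endian: lowest address holds the least-significant byte.
Reassemble most-significant byte first: B5 AF 7D 65 → 0xB5AF7D65.
Top bit is set, so as a signed 32-bit value this is 0xB5AF7D65 − 2^32 = -1246790299.

-1246790299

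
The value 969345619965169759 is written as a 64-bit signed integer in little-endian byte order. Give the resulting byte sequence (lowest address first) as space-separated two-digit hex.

5F D0 9A 9E B4 CE 73 0D

969345619965169759 in hexadecimal, padded to 64 bits, is 0x0D73CEB49E9AD05F.
Split into bytes (most-significant first): 0D 73 CE B4 9E 9A D0 5F.
In little-endian order the low byte comes first in memory.
So at ascending addresses the bytes are 5F D0 9A 9E B4 CE 73 0D.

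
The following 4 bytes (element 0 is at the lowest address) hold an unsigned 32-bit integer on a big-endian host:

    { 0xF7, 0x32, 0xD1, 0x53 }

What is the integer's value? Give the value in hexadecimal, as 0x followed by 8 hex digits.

Big-endian: lowest address holds the most-significant byte.
The bytes are already most-significant first: 0xF732D153.

0xF732D153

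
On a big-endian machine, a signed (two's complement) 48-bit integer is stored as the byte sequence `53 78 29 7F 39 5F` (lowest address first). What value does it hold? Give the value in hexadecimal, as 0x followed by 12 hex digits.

0x5378297F395F

In big-endian order the high byte comes first in memory.
The bytes are already most-significant first: 0x5378297F395F.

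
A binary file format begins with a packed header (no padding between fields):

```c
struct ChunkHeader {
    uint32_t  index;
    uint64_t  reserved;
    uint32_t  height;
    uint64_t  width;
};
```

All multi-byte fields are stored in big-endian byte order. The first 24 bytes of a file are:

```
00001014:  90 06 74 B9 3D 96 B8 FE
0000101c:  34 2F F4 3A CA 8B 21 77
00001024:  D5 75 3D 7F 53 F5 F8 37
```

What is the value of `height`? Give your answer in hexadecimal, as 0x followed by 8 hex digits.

`height` follows `index` (4 B), `reserved` (8 B), so it starts at offset 4 + 8 = 12 and occupies 4 bytes.
Bytes at offsets 12..15: CA 8B 21 77.
Big-endian: lowest address holds the most-significant byte.
The bytes are already most-significant first: 0xCA8B2177.

0xCA8B2177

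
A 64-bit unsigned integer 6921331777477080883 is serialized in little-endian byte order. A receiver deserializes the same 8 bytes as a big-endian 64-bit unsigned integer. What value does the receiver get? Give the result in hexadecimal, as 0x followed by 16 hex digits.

6921331777477080883 in 64-bit hexadecimal is 0x600D8294B124F733.
Stored little-endian, the bytes at ascending addresses are 33 F7 24 B1 94 82 0D 60.
Read back as big-endian, the last byte is least significant, giving 0x33F724B194820D60.

0x33F724B194820D60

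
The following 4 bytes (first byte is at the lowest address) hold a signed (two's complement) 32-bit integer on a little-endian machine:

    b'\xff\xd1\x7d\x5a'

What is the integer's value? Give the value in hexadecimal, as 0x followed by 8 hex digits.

0x5A7DD1FF

Little-endian: lowest address holds the least-significant byte.
Reassemble most-significant byte first: 5A 7D D1 FF → 0x5A7DD1FF.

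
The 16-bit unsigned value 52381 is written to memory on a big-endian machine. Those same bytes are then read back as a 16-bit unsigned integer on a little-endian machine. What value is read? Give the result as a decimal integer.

52381 in 16-bit hexadecimal is 0xCC9D.
Stored big-endian, the bytes at ascending addresses are CC 9D.
Read back as little-endian, the first byte is least significant, giving 0x9DCC.
0x9DCC = 40396.

40396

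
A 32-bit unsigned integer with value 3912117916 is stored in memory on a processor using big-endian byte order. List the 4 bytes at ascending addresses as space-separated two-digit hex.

3912117916 in hexadecimal, padded to 32 bits, is 0xE92E2E9C.
Split into bytes (most-significant first): E9 2E 2E 9C.
In big-endian order the high byte comes first in memory.
So the memory order matches the most-significant-first order: E9 2E 2E 9C.

E9 2E 2E 9C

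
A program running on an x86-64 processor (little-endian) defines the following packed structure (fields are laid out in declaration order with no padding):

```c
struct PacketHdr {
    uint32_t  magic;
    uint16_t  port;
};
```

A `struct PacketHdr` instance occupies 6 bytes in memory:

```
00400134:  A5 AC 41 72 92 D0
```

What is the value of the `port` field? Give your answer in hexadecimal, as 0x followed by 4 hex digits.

0xD092

`port` follows `magic` (4 bytes), so it starts at byte offset 4 and occupies 2 bytes.
Bytes at offsets 4..5: 92 D0.
Little-endian: lowest address holds the least-significant byte.
Reassemble most-significant byte first: D0 92 → 0xD092.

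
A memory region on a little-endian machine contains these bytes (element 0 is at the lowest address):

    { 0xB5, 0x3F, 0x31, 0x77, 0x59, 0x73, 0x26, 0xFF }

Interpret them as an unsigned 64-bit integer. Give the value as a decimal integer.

In little-endian order the low byte comes first in memory.
Reassemble most-significant byte first: FF 26 73 59 77 31 3F B5 → 0xFF26735977313FB5.
0xFF26735977313FB5 = 18385509356875628469.

18385509356875628469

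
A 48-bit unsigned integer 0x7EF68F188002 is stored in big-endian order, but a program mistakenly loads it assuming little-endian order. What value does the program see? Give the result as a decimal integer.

Stored big-endian, the bytes at ascending addresses are 7E F6 8F 18 80 02.
Read back as little-endian, the first byte is least significant, giving 0x0280188FF67E.
0x0280188FF67E = 2749191157374.

2749191157374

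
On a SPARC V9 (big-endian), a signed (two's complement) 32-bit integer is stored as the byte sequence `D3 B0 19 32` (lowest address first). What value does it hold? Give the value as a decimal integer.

Big-endian: lowest address holds the most-significant byte.
The bytes are already most-significant first: 0xD3B01932.
Top bit is set, so as a signed 32-bit value this is 0xD3B01932 − 2^32 = -743433934.

-743433934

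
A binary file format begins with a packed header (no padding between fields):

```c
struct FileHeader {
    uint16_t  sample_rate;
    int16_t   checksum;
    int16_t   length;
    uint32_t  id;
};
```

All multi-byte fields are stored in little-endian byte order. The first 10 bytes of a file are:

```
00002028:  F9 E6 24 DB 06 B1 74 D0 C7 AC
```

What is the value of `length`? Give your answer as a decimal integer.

-20218

`length` follows `sample_rate` (2 B), `checksum` (2 B), so it starts at offset 2 + 2 = 4 and occupies 2 bytes.
Bytes at offsets 4..5: 06 B1.
Little-endian stores the least-significant byte at the lowest address.
Reassemble most-significant byte first: B1 06 → 0xB106.
Top bit is set, so as a signed 16-bit value this is 0xB106 − 2^16 = -20218.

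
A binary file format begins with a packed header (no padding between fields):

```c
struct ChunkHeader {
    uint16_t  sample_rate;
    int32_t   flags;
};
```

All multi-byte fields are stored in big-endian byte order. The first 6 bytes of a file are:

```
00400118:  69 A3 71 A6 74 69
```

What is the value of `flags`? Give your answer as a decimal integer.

1906734185

`flags` follows `sample_rate` (2 bytes), so it starts at byte offset 2 and occupies 4 bytes.
Bytes at offsets 2..5: 71 A6 74 69.
In big-endian order the high byte comes first in memory.
The bytes are already most-significant first: 0x71A67469.
0x71A67469 = 1906734185.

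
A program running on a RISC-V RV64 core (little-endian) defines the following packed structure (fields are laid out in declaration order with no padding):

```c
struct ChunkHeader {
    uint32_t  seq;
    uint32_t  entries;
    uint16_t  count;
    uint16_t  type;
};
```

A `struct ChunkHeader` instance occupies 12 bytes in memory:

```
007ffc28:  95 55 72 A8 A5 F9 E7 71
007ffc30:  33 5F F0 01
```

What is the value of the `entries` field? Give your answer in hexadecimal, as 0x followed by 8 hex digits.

0x71E7F9A5

`entries` follows `seq` (4 bytes), so it starts at byte offset 4 and occupies 4 bytes.
Bytes at offsets 4..7: A5 F9 E7 71.
Little-endian stores the least-significant byte at the lowest address.
Reassemble most-significant byte first: 71 E7 F9 A5 → 0x71E7F9A5.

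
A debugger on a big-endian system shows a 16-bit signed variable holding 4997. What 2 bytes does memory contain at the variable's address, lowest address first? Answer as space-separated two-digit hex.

13 85

4997 in hexadecimal, padded to 16 bits, is 0x1385.
Split into bytes (most-significant first): 13 85.
In big-endian order the high byte comes first in memory.
So the memory order matches the most-significant-first order: 13 85.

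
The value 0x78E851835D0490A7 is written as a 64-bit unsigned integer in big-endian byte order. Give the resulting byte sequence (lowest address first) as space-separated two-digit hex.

Split into bytes (most-significant first): 78 E8 51 83 5D 04 90 A7.
Big-endian stores the most-significant byte at the lowest address.
So the memory order matches the most-significant-first order: 78 E8 51 83 5D 04 90 A7.

78 E8 51 83 5D 04 90 A7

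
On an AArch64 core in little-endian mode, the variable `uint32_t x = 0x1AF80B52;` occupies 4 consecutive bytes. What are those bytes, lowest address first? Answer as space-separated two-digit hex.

Split into bytes (most-significant first): 1A F8 0B 52.
Little-endian: lowest address holds the least-significant byte.
So at ascending addresses the bytes are 52 0B F8 1A.

52 0B F8 1A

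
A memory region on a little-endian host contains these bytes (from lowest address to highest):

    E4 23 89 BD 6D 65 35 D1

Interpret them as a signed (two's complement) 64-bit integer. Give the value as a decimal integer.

In little-endian order the low byte comes first in memory.
Reassemble most-significant byte first: D1 35 65 6D BD 89 23 E4 → 0xD135656DBD8923E4.
Top bit is set, so as a signed 64-bit value this is 0xD135656DBD8923E4 − 2^64 = -3371677224011226140.

-3371677224011226140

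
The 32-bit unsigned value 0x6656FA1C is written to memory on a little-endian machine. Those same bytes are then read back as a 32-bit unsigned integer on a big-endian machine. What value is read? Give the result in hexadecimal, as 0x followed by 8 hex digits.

0x1CFA5666

Stored little-endian, the bytes at ascending addresses are 1C FA 56 66.
Read back as big-endian, the last byte is least significant, giving 0x1CFA5666.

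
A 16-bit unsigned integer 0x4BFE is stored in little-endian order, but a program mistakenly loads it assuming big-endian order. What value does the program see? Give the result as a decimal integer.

Stored little-endian, the bytes at ascending addresses are FE 4B.
Read back as big-endian, the last byte is least significant, giving 0xFE4B.
0xFE4B = 65099.

65099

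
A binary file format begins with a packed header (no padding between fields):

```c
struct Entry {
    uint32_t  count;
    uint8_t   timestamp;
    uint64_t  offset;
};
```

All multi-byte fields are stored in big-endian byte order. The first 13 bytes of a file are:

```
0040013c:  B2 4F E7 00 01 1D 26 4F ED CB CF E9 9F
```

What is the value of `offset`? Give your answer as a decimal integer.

`offset` follows `count` (4 B), `timestamp` (1 B), so it starts at offset 4 + 1 = 5 and occupies 8 bytes.
Bytes at offsets 5..12: 1D 26 4F ED CB CF E9 9F.
Big-endian: lowest address holds the most-significant byte.
The bytes are already most-significant first: 0x1D264FEDCBCFE99F.
0x1D264FEDCBCFE99F = 2100454158960159135.

2100454158960159135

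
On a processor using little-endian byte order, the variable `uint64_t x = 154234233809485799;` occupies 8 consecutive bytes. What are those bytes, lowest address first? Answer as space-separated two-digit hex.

E7 3F 6B EE 37 F3 23 02

154234233809485799 in hexadecimal, padded to 64 bits, is 0x0223F337EE6B3FE7.
Split into bytes (most-significant first): 02 23 F3 37 EE 6B 3F E7.
Little-endian: lowest address holds the least-significant byte.
So at ascending addresses the bytes are E7 3F 6B EE 37 F3 23 02.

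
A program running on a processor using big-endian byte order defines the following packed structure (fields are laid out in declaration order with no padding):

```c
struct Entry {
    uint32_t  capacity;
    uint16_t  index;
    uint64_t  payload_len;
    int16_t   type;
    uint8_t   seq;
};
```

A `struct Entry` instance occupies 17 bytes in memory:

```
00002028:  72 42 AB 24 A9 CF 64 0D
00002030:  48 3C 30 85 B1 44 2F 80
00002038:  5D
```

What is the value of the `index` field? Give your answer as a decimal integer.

43471

`index` follows `capacity` (4 bytes), so it starts at byte offset 4 and occupies 2 bytes.
Bytes at offsets 4..5: A9 CF.
Big-endian: lowest address holds the most-significant byte.
The bytes are already most-significant first: 0xA9CF.
0xA9CF = 43471.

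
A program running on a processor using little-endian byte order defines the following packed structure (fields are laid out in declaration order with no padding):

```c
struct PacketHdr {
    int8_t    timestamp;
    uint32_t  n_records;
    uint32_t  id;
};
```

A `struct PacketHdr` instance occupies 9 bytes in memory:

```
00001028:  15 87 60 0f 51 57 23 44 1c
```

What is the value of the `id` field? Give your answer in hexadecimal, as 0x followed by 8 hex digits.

`id` follows `timestamp` (1 B), `n_records` (4 B), so it starts at offset 1 + 4 = 5 and occupies 4 bytes.
Bytes at offsets 5..8: 57 23 44 1C.
In little-endian order the low byte comes first in memory.
Reassemble most-significant byte first: 1C 44 23 57 → 0x1C442357.

0x1C442357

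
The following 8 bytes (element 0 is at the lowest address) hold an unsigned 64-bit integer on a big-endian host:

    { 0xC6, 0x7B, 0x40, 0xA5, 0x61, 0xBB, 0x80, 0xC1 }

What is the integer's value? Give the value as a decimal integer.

In big-endian order the high byte comes first in memory.
The bytes are already most-significant first: 0xC67B40A561BB80C1.
0xC67B40A561BB80C1 = 14302096120698601665.

14302096120698601665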